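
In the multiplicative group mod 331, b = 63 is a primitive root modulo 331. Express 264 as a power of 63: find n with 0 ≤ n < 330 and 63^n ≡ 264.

Baby-step giant-step with m = ceil(sqrt(330)) = 19.
Baby table (63^j mod 331 for j=0..18):
  0:1  1:63  2:328  3:142  4:9  5:236  6:304  7:285
  8:81  9:138  10:88  11:248  12:67  13:249  14:130  15:246
  16:272  17:255  18:177
Giant step factor: 63^(-19) ≡ 286 (mod 331).
Scan 264·286^i mod 331 for i = 0, 1, …:
  i=0: 264   i=1: 36   i=2: 35   i=3: 80
  i=4: 41   i=5: 141   i=6: 275   i=7: 203
  i=8: 133   i=9: 304
Match at i=9, j=6: n = 9·19 + 6 = 177.

177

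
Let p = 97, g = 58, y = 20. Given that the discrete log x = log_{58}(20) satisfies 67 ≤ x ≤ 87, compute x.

Compute 58^67 mod 97 = 23, then multiply by 58 repeatedly:
  58^67=23  58^68=73  58^69=63  58^70=65  58^71=84
  58^72=22  58^73=15  58^74=94  58^75=20
Found 20 at exponent 75.

75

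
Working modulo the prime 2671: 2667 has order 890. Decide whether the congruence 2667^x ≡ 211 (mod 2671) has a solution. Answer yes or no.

211 ∈ ⟨2667⟩ iff 211^890 ≡ 1 (mod 2671), since |⟨2667⟩| = 890.
211^890 mod 2671 = 1.
Since 1 = 1, 211 lies in the subgroup.

yes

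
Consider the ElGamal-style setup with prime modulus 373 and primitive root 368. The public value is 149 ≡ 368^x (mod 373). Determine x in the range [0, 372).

371

Baby-step giant-step with m = ceil(sqrt(372)) = 20.
Baby table (368^j mod 373 for j=0..19):
  0:1  1:368  2:25  3:248  4:252  5:232  6:332  7:205
  8:94  9:276  10:112  11:186  12:189  13:174  14:249  15:247
  16:257  17:207  18:84  19:326
Giant step factor: 368^(-20) ≡ 100 (mod 373).
Scan 149·100^i mod 373 for i = 0, 1, …:
  i=0: 149   i=1: 353   i=2: 238   i=3: 301
  i=4: 260   i=5: 263   i=6: 190   i=7: 350
  i=8: 311   i=9: 141     …   i=17: 69
  i=18: 186
Match at i=18, j=11: x = 18·20 + 11 = 371.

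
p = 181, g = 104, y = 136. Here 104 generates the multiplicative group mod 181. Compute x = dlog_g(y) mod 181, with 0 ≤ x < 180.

Baby-step giant-step with m = ceil(sqrt(180)) = 14.
Baby table (104^j mod 181 for j=0..13):
  0:1  1:104  2:137  3:130  4:126  5:72  6:67  7:90
  8:129  9:22  10:116  11:118  12:145  13:57
Giant step factor: 104^(-14) ≡ 4 (mod 181).
Scan 136·4^i mod 181 for i = 0, 1, …:
  i=0: 136   i=1: 1
Match at i=1, j=0: x = 1·14 + 0 = 14.

14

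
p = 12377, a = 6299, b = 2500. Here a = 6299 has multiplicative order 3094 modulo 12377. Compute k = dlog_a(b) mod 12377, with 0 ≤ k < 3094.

2267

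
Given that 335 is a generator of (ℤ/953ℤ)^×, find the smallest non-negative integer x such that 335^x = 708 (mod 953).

Baby-step giant-step with m = ceil(sqrt(952)) = 31.
Baby table (335^j mod 953 for j=0..30):
  0:1  1:335  2:724  3:478  4:26  5:133  6:717  7:39
  8:676  9:599  10:535  11:61  12:422  13:326  14:568  15:633
  16:489  17:852  18:473  19:257  20:325  21:233  22:862  23:11
  24:826  25:340  26:493  27:286  28:510  29:263  30:429
Giant step factor: 335^(-31) ≡ 147 (mod 953).
Scan 708·147^i mod 953 for i = 0, 1, …:
  i=0: 708   i=1: 199   i=2: 663   i=3: 255
  i=4: 318   i=5: 49   i=6: 532   i=7: 58
  i=8: 902   i=9: 127     …   i=24: 830
  i=25: 26
Match at i=25, j=4: x = 25·31 + 4 = 779.

779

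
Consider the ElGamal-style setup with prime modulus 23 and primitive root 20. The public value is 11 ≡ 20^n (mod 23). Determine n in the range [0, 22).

15

Successive powers of 20 modulo 23:
  20^0=1  20^1=20  20^2=9  20^3=19  20^4=12  20^5=10
  20^6=16  20^7=21  20^8=6  20^9=5  20^10=8  20^11=22
  20^12=3  20^13=14  20^14=4  20^15=11
So 20^15 ≡ 11 (mod 23), giving n = 15.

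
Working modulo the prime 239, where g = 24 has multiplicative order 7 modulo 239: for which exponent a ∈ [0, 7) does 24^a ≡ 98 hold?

Successive powers of 24 modulo 239:
  24^0=1  24^1=24  24^2=98
So 24^2 ≡ 98 (mod 239), giving a = 2.

2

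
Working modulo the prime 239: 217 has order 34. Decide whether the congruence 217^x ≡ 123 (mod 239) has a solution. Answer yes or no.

no

123 ∈ ⟨217⟩ iff 123^34 ≡ 1 (mod 239), since |⟨217⟩| = 34.
123^34 mod 239 = 100.
Since 100 ≠ 1, 123 does not lie in the subgroup.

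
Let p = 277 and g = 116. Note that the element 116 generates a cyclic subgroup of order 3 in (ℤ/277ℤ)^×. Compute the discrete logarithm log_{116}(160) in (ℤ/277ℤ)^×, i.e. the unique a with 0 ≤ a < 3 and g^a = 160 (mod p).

2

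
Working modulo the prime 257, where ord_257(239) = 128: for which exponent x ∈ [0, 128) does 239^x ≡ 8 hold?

Baby-step giant-step with m = ceil(sqrt(128)) = 12.
Baby table (239^j mod 257 for j=0..11):
  0:1  1:239  2:67  3:79  4:120  5:153  6:73  7:228
  8:8  9:113  10:22  11:118
Giant step factor: 239^(-12) ≡ 34 (mod 257).
Scan 8·34^i mod 257 for i = 0, 1, …:
  i=0: 8
Match at i=0, j=8: x = 0·12 + 8 = 8.

8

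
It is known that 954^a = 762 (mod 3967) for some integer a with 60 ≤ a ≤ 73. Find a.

Compute 954^60 mod 3967 = 1135, then multiply by 954 repeatedly:
  954^60=1135  954^61=3766  954^62=2629  954^63=922  954^64=2881
  954^65=3310  954^66=8  954^67=3665  954^68=1483  954^69=2530
  954^70=1684  954^71=3868  954^72=762
Found 762 at exponent 72.

72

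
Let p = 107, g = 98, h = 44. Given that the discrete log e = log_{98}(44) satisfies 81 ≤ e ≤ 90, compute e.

88

Compute 98^81 mod 107 = 80, then multiply by 98 repeatedly:
  98^81=80  98^82=29  98^83=60  98^84=102  98^85=45
  98^86=23  98^87=7  98^88=44
Found 44 at exponent 88.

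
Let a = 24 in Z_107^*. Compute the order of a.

The order of 24 must divide p − 1 = 106 = 2 · 53.
Divisors: 1, 2, 53, 106.
Check each in increasing order: 24^1 ≡ 24;  24^2 ≡ 41;  24^53 ≡ 106;  24^106 ≡ 1.
Smallest exponent giving 1 is 106.

106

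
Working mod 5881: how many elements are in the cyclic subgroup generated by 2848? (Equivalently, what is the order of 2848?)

The order of 2848 must divide p − 1 = 5880 = 2^3 · 3 · 5 · 7^2.
Divisors: 1, 2, 3, 4, 5, 6, 7, 8, 10, 12, 14, 15, 20, 21, 24, 28, 30, 35, 40, 42, 49, 56, 60, 70, 84, 98, 105, 120, 140, 147, 168, 196, 210, 245, 280, 294, 392, 420, 490, 588, 735, 840, 980, 1176, 1470, 1960, 2940, 5880.
Check each in increasing order: 2848^1 ≡ 2848;  2848^2 ≡ 1205;  2848^3 ≡ 3217;  2848^4 ≡ 5299;  2848^5 ≡ 906;  2848^6 ≡ 4410;  2848^7 ≡ 3745;  2848^8 ≡ 3507;  2848^10 ≡ 3377;  2848^12 ≡ 5514;  2848^14 ≡ 4721;  2848^15 ≡ 1442;  2848^20 ≡ 870;  2848^21 ≡ 1859;  2848^24 ≡ 5307;  2848^28 ≡ 4732;  2848^30 ≡ 3371;  2848^35 ≡ 1887;  2848^40 ≡ 4132;  2848^42 ≡ 3734;  2848^49 ≡ 4693;  2848^56 ≡ 2857;  2848^60 ≡ 1549;  2848^70 ≡ 2764;  2848^84 ≡ 4786;  2848^98 ≡ 5785;  2848^105 ≡ 5102;  2848^120 ≡ 5834;  2848^140 ≡ 277;  2848^147 ≡ 2309;  2848^168 ≡ 5182;  2848^196 ≡ 3335;  2848^210 ≡ 1098;  2848^245 ≡ 1814;  2848^280 ≡ 276;  2848^294 ≡ 3295;  2848^392 ≡ 1254;  2848^420 ≡ 5880;  2848^490 ≡ 3117;  2848^588 ≡ 699;  2848^735 ≡ 2597;  2848^840 ≡ 1.
Smallest exponent giving 1 is 840.

840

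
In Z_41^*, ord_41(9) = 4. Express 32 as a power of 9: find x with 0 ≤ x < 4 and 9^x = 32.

3

Successive powers of 9 modulo 41:
  9^0=1  9^1=9  9^2=40  9^3=32
So 9^3 ≡ 32 (mod 41), giving x = 3.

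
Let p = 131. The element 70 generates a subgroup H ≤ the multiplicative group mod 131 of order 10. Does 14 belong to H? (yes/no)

no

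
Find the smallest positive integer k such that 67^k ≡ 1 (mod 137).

The order of 67 must divide p − 1 = 136 = 2^3 · 17.
Divisors: 1, 2, 4, 8, 17, 34, 68, 136.
Check each in increasing order: 67^1 ≡ 67;  67^2 ≡ 105;  67^4 ≡ 65;  67^8 ≡ 115;  67^17 ≡ 96;  67^34 ≡ 37;  67^68 ≡ 136;  67^136 ≡ 1.
Smallest exponent giving 1 is 136.

136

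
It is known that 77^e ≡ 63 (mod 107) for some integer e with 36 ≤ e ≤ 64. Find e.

Compute 77^36 mod 107 = 42, then multiply by 77 repeatedly:
  77^36=42  77^37=24  77^38=29  77^39=93  77^40=99
  77^41=26  77^42=76  77^43=74  77^44=27  77^45=46
  77^46=11  77^47=98  77^48=56  77^49=32  77^50=3
  77^51=17  77^52=25  77^53=106  77^54=30  77^55=63
Found 63 at exponent 55.

55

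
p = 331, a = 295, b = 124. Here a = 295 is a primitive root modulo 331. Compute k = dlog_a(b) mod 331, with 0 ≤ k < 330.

Baby-step giant-step with m = ceil(sqrt(330)) = 19.
Baby table (295^j mod 331 for j=0..18):
  0:1  1:295  2:303  3:15  4:122  5:242  6:225  7:175
  8:320  9:65  10:308  11:166  12:313  13:317  14:173  15:61
  16:121  17:278  18:253
Giant step factor: 295^(-19) ≡ 60 (mod 331).
Scan 124·60^i mod 331 for i = 0, 1, …:
  i=0: 124   i=1: 158   i=2: 212   i=3: 142
  i=4: 245   i=5: 136   i=6: 216   i=7: 51
  i=8: 81   i=9: 226   i=10: 320
Match at i=10, j=8: k = 10·19 + 8 = 198.

198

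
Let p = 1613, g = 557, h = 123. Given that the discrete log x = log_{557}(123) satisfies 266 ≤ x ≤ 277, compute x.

266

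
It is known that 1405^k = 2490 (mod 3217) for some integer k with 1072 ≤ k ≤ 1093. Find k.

Compute 1405^1072 mod 3217 = 3012, then multiply by 1405 repeatedly:
  1405^1072=3012  1405^1073=1505  1405^1074=956  1405^1075=1691  1405^1076=1709
  1405^1077=1263  1405^1078=1948  1405^1079=2490
Found 2490 at exponent 1079.

1079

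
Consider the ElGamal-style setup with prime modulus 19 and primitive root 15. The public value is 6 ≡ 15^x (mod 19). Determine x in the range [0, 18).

16

Successive powers of 15 modulo 19:
  15^0=1  15^1=15  15^2=16  15^3=12  15^4=9  15^5=2
  15^6=11  15^7=13  15^8=5  15^9=18  15^10=4  15^11=3
  15^12=7  15^13=10  15^14=17  15^15=8  15^16=6
So 15^16 ≡ 6 (mod 19), giving x = 16.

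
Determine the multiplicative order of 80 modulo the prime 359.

179

The order of 80 must divide p − 1 = 358 = 2 · 179.
Divisors: 1, 2, 179, 358.
Check each in increasing order: 80^1 ≡ 80;  80^2 ≡ 297;  80^179 ≡ 1.
Smallest exponent giving 1 is 179.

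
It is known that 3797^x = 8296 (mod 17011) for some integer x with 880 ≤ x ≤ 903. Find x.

Compute 3797^880 mod 17011 = 6879, then multiply by 3797 repeatedly:
  3797^880=6879  3797^881=7678  3797^882=13523  3797^883=7633  3797^884=12768
  3797^885=15757  3797^886=1642  3797^887=8648  3797^888=5226  3797^889=8296
Found 8296 at exponent 889.

889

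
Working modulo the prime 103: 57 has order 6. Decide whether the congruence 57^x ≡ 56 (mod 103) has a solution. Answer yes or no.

yes

⟨57⟩ has order 6; its elements mod 103 are {1, 46, 47, 56, 57, 102}.
56 is in this set.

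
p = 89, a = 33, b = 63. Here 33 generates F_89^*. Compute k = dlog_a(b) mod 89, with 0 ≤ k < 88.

31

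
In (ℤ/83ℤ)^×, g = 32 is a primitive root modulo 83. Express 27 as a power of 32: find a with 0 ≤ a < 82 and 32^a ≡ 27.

76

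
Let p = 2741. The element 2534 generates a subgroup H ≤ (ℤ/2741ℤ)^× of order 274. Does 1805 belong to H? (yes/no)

1805 ∈ ⟨2534⟩ iff 1805^274 ≡ 1 (mod 2741), since |⟨2534⟩| = 274.
1805^274 mod 2741 = 1.
Since 1 = 1, 1805 lies in the subgroup.

yes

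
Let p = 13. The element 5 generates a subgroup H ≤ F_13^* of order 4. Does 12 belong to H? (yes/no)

⟨5⟩ has order 4; its elements mod 13 are {1, 5, 8, 12}.
12 is in this set.

yes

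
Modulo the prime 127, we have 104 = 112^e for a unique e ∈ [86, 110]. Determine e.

88

Compute 112^86 mod 127 = 84, then multiply by 112 repeatedly:
  112^86=84  112^87=10  112^88=104
Found 104 at exponent 88.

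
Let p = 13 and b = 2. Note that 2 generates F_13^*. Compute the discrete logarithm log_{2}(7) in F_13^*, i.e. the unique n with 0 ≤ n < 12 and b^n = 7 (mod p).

11

Successive powers of 2 modulo 13:
  2^0=1  2^1=2  2^2=4  2^3=8  2^4=3  2^5=6
  2^6=12  2^7=11  2^8=9  2^9=5  2^10=10  2^11=7
So 2^11 ≡ 7 (mod 13), giving n = 11.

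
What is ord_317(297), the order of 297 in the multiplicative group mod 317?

316

The order of 297 must divide p − 1 = 316 = 2^2 · 79.
Divisors: 1, 2, 4, 79, 158, 316.
Check each in increasing order: 297^1 ≡ 297;  297^2 ≡ 83;  297^4 ≡ 232;  297^79 ≡ 114;  297^158 ≡ 316;  297^316 ≡ 1.
Smallest exponent giving 1 is 316.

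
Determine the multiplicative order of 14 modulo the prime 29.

28

The order of 14 must divide p − 1 = 28 = 2^2 · 7.
Divisors: 1, 2, 4, 7, 14, 28.
Check each in increasing order: 14^1 ≡ 14;  14^2 ≡ 22;  14^4 ≡ 20;  14^7 ≡ 12;  14^14 ≡ 28;  14^28 ≡ 1.
Smallest exponent giving 1 is 28.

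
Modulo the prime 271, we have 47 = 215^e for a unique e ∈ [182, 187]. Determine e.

Compute 215^182 mod 271 = 4, then multiply by 215 repeatedly:
  215^182=4  215^183=47
Found 47 at exponent 183.

183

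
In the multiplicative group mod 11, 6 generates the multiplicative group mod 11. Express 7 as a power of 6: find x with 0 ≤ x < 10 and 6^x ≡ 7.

3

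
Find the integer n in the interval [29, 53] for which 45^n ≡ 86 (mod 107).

40

Compute 45^29 mod 107 = 104, then multiply by 45 repeatedly:
  45^29=104  45^30=79  45^31=24  45^32=10  45^33=22
  45^34=27  45^35=38  45^36=105  45^37=17  45^38=16
  45^39=78  45^40=86
Found 86 at exponent 40.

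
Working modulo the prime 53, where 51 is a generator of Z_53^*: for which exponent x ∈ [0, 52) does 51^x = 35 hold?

Baby-step giant-step with m = ceil(sqrt(52)) = 8.
Baby table (51^j mod 53 for j=0..7):
  0:1  1:51  2:4  3:45  4:16  5:21  6:11  7:31
Giant step factor: 51^(-8) ≡ 47 (mod 53).
Scan 35·47^i mod 53 for i = 0, 1, …:
  i=0: 35   i=1: 2   i=2: 41   i=3: 19
  i=4: 45
Match at i=4, j=3: x = 4·8 + 3 = 35.

35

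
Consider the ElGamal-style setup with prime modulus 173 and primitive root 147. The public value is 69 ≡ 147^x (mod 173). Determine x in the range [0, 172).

131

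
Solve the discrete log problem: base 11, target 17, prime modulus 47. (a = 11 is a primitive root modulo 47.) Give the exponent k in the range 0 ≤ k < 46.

Successive powers of 11 modulo 47:
  11^0=1  11^1=11  11^2=27  11^3=15  11^4=24  11^5=29
  11^6=37  11^7=31  11^8=12  11^9=38  11^10=42  11^11=39
  11^12=6  11^13=19  11^14=21  11^15=43  11^16=3  11^17=33
  11^18=34  11^19=45  11^20=25  11^21=40  11^22=17
So 11^22 ≡ 17 (mod 47), giving k = 22.

22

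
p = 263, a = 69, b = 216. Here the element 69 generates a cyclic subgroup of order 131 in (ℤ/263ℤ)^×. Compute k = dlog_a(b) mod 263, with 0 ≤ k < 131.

62

Baby-step giant-step with m = ceil(sqrt(131)) = 12.
Baby table (69^j mod 263 for j=0..11):
  0:1  1:69  2:27  3:22  4:203  5:68  6:221  7:258
  8:181  9:128  10:153  11:37
Giant step factor: 69^(-12) ≡ 222 (mod 263).
Scan 216·222^i mod 263 for i = 0, 1, …:
  i=0: 216   i=1: 86   i=2: 156   i=3: 179
  i=4: 25   i=5: 27
Match at i=5, j=2: k = 5·12 + 2 = 62.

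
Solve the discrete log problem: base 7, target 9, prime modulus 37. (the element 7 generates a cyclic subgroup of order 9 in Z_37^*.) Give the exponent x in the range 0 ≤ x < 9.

Successive powers of 7 modulo 37:
  7^0=1  7^1=7  7^2=12  7^3=10  7^4=33  7^5=9
So 7^5 ≡ 9 (mod 37), giving x = 5.

5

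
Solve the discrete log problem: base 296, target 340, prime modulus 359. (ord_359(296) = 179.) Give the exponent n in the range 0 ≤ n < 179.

94

Baby-step giant-step with m = ceil(sqrt(179)) = 14.
Baby table (296^j mod 359 for j=0..13):
  0:1  1:296  2:20  3:176  4:41  5:289  6:102  7:36
  8:245  9:2  10:233  11:40  12:352  13:82
Giant step factor: 296^(-14) ≡ 100 (mod 359).
Scan 340·100^i mod 359 for i = 0, 1, …:
  i=0: 340   i=1: 254   i=2: 270   i=3: 75
  i=4: 320   i=5: 49   i=6: 233
Match at i=6, j=10: n = 6·14 + 10 = 94.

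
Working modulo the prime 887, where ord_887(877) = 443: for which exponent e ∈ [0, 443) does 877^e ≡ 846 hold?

240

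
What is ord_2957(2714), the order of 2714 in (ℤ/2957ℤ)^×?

The order of 2714 must divide p − 1 = 2956 = 2^2 · 739.
Divisors: 1, 2, 4, 739, 1478, 2956.
Check each in increasing order: 2714^1 ≡ 2714;  2714^2 ≡ 2866;  2714^4 ≡ 2367;  2714^739 ≡ 1735;  2714^1478 ≡ 2956;  2714^2956 ≡ 1.
Smallest exponent giving 1 is 2956.

2956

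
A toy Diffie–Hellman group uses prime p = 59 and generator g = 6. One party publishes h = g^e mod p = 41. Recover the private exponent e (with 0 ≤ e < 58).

56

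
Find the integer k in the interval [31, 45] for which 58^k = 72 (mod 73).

36

Compute 58^31 mod 73 = 68, then multiply by 58 repeatedly:
  58^31=68  58^32=2  58^33=43  58^34=12  58^35=39
  58^36=72
Found 72 at exponent 36.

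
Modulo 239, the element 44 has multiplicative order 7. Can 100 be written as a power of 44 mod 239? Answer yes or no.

100 ∈ ⟨44⟩ iff 100^7 ≡ 1 (mod 239), since |⟨44⟩| = 7.
100^7 mod 239 = 1.
Since 1 = 1, 100 lies in the subgroup.

yes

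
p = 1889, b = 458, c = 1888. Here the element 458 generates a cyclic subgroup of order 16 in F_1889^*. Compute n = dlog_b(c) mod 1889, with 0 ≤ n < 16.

8

Successive powers of 458 modulo 1889:
  458^0=1  458^1=458  458^2=85  458^3=1150  458^4=1558  458^5=1411
  458^6=200  458^7=928  458^8=1888
So 458^8 ≡ 1888 (mod 1889), giving n = 8.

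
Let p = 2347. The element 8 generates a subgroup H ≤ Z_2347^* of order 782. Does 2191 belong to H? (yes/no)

no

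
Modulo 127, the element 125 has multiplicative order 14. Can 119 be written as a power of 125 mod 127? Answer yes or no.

yes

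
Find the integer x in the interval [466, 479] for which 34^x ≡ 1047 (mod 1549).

466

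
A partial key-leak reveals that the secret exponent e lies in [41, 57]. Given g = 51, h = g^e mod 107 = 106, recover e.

53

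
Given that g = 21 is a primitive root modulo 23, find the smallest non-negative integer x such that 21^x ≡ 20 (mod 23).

19

Successive powers of 21 modulo 23:
  21^0=1  21^1=21  21^2=4  21^3=15  21^4=16  21^5=14
  21^6=18  21^7=10  21^8=3  21^9=17  21^10=12  21^11=22
  21^12=2  21^13=19  21^14=8  21^15=7  21^16=9  21^17=5
  21^18=13  21^19=20
So 21^19 ≡ 20 (mod 23), giving x = 19.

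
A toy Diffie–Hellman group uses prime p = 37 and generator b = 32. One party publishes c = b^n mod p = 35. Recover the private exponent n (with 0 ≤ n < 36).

Successive powers of 32 modulo 37:
  32^0=1  32^1=32  32^2=25  32^3=23  32^4=33  32^5=20
  32^6=11  32^7=19  32^8=16  32^9=31  32^10=30  32^11=35
So 32^11 ≡ 35 (mod 37), giving n = 11.

11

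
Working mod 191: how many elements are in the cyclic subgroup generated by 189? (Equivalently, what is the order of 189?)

190

The order of 189 must divide p − 1 = 190 = 2 · 5 · 19.
Divisors: 1, 2, 5, 10, 19, 38, 95, 190.
Check each in increasing order: 189^1 ≡ 189;  189^2 ≡ 4;  189^5 ≡ 159;  189^10 ≡ 69;  189^19 ≡ 7;  189^38 ≡ 49;  189^95 ≡ 190;  189^190 ≡ 1.
Smallest exponent giving 1 is 190.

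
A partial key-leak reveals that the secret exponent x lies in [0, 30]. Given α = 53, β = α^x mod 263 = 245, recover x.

Compute 53^0 mod 263 = 1, then multiply by 53 repeatedly:
  53^0=1  53^1=53  53^2=179  53^3=19  53^4=218
  53^5=245
Found 245 at exponent 5.

5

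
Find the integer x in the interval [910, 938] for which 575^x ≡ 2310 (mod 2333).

921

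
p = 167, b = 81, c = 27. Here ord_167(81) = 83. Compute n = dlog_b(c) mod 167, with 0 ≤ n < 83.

63

Baby-step giant-step with m = ceil(sqrt(83)) = 10.
Baby table (81^j mod 167 for j=0..9):
  0:1  1:81  2:48  3:47  4:133  5:85  6:38  7:72
  8:154  9:116
Giant step factor: 81^(-10) ≡ 19 (mod 167).
Scan 27·19^i mod 167 for i = 0, 1, …:
  i=0: 27   i=1: 12   i=2: 61   i=3: 157
  i=4: 144   i=5: 64   i=6: 47
Match at i=6, j=3: n = 6·10 + 3 = 63.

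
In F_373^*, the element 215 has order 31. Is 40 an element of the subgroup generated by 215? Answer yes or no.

40 ∈ ⟨215⟩ iff 40^31 ≡ 1 (mod 373), since |⟨215⟩| = 31.
40^31 mod 373 = 284.
Since 284 ≠ 1, 40 does not lie in the subgroup.

no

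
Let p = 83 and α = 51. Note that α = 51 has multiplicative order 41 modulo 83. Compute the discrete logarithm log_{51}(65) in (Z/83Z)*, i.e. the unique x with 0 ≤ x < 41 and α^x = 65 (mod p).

Baby-step giant-step with m = ceil(sqrt(41)) = 7.
Baby table (51^j mod 83 for j=0..6):
  0:1  1:51  2:28  3:17  4:37  5:61  6:40
Giant step factor: 51^(-7) ≡ 64 (mod 83).
Scan 65·64^i mod 83 for i = 0, 1, …:
  i=0: 65   i=1: 10   i=2: 59   i=3: 41
  i=4: 51
Match at i=4, j=1: x = 4·7 + 1 = 29.

29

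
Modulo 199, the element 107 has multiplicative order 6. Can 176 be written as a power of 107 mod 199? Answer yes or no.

no

⟨107⟩ has order 6; its elements mod 199 are {1, 92, 93, 106, 107, 198}.
176 is not in this set.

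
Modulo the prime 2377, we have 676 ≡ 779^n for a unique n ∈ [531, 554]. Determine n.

546

Compute 779^531 mod 2377 = 952, then multiply by 779 repeatedly:
  779^531=952  779^532=2361  779^533=1798  779^534=589  779^535=70
  779^536=2236  779^537=1880  779^538=288  779^539=914  779^540=1283
  779^541=1117  779^542=161  779^543=1815  779^544=1947  779^545=187
  779^546=676
Found 676 at exponent 546.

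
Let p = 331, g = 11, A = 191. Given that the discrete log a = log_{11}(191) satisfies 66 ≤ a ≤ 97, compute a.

Compute 11^66 mod 331 = 124, then multiply by 11 repeatedly:
  11^66=124  11^67=40  11^68=109  11^69=206  11^70=280
  11^71=101  11^72=118  11^73=305  11^74=45  11^75=164
  11^76=149  11^77=315  11^78=155  11^79=50  11^80=219
  11^81=92  11^82=19  11^83=209  11^84=313  11^85=133
  11^86=139  11^87=205  11^88=269  11^89=311  11^90=111
  11^91=228  11^92=191
Found 191 at exponent 92.

92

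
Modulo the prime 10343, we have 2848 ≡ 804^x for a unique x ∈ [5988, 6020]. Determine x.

5993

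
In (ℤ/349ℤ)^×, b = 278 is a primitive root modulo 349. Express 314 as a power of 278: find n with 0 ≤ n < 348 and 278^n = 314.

Baby-step giant-step with m = ceil(sqrt(348)) = 19.
Baby table (278^j mod 349 for j=0..18):
  0:1  1:278  2:155  3:163  4:293  5:137  6:45  7:295
  8:344  9:6  10:272  11:232  12:280  13:13  14:124  15:270
  16:25  17:319  18:36
Giant step factor: 278^(-19) ≡ 105 (mod 349).
Scan 314·105^i mod 349 for i = 0, 1, …:
  i=0: 314   i=1: 164   i=2: 119   i=3: 280
Match at i=3, j=12: n = 3·19 + 12 = 69.

69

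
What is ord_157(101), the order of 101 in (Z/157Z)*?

13

The order of 101 must divide p − 1 = 156 = 2^2 · 3 · 13.
Divisors: 1, 2, 3, 4, 6, 12, 13, 26, 39, 52, 78, 156.
Check each in increasing order: 101^1 ≡ 101;  101^2 ≡ 153;  101^3 ≡ 67;  101^4 ≡ 16;  101^6 ≡ 93;  101^12 ≡ 14;  101^13 ≡ 1.
Smallest exponent giving 1 is 13.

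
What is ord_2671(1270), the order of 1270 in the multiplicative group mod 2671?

The order of 1270 must divide p − 1 = 2670 = 2 · 3 · 5 · 89.
Divisors: 1, 2, 3, 5, 6, 10, 15, 30, 89, 178, 267, 445, 534, 890, 1335, 2670.
Check each in increasing order: 1270^1 ≡ 1270;  1270^2 ≡ 2287;  1270^3 ≡ 1113;  1270^5 ≡ 2639;  1270^6 ≡ 2096;  1270^10 ≡ 1024;  1270^15 ≡ 1955;  1270^30 ≡ 2495;  1270^89 ≡ 473;  1270^178 ≡ 2036;  1270^267 ≡ 1468;  1270^445 ≡ 2670;  1270^534 ≡ 2198;  1270^890 ≡ 1.
Smallest exponent giving 1 is 890.

890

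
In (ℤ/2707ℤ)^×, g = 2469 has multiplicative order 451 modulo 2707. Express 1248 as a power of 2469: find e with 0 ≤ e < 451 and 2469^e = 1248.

Baby-step giant-step with m = ceil(sqrt(451)) = 22.
Baby table (2469^j mod 2707 for j=0..21):
  0:1  1:2469  2:2504  3:2295  4:604  5:2426  6:1910  7:196
  8:2078  9:817  10:458  11:1983  12:1771  13:794  14:518  15:1238
  16:419  17:437  18:1567  19:620  20:1325  21:1369
Giant step factor: 2469^(-22) ≡ 521 (mod 2707).
Scan 1248·521^i mod 2707 for i = 0, 1, …:
  i=0: 1248   i=1: 528   i=2: 1681   i=3: 1440
  i=4: 401   i=5: 482   i=6: 2078
Match at i=6, j=8: e = 6·22 + 8 = 140.

140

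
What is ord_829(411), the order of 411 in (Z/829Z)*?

The order of 411 must divide p − 1 = 828 = 2^2 · 3^2 · 23.
Divisors: 1, 2, 3, 4, 6, 9, 12, 18, 23, 36, 46, 69, 92, 138, 207, 276, 414, 828.
Check each in increasing order: 411^1 ≡ 411;  411^2 ≡ 634;  411^3 ≡ 268;  411^4 ≡ 720;  411^6 ≡ 530;  411^9 ≡ 281;  411^12 ≡ 698;  411^18 ≡ 206;  411^23 ≡ 663;  411^36 ≡ 157;  411^46 ≡ 199;  411^69 ≡ 126;  411^92 ≡ 638;  411^138 ≡ 125;  411^207 ≡ 828;  411^276 ≡ 703;  411^414 ≡ 1.
Smallest exponent giving 1 is 414.

414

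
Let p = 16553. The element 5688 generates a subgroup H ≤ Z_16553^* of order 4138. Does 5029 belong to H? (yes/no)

yes

5029 ∈ ⟨5688⟩ iff 5029^4138 ≡ 1 (mod 16553), since |⟨5688⟩| = 4138.
5029^4138 mod 16553 = 1.
Since 1 = 1, 5029 lies in the subgroup.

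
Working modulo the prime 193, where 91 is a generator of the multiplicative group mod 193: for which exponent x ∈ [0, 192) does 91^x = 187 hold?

Baby-step giant-step with m = ceil(sqrt(192)) = 14.
Baby table (91^j mod 193 for j=0..13):
  0:1  1:91  2:175  3:99  4:131  5:148  6:151  7:38
  8:177  9:88  10:95  11:153  12:27  13:141
Giant step factor: 91^(-14) ≡ 110 (mod 193).
Scan 187·110^i mod 193 for i = 0, 1, …:
  i=0: 187   i=1: 112   i=2: 161   i=3: 147
  i=4: 151
Match at i=4, j=6: x = 4·14 + 6 = 62.

62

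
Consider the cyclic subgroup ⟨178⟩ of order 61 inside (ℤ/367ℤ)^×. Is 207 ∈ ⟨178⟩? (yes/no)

207 ∈ ⟨178⟩ iff 207^61 ≡ 1 (mod 367), since |⟨178⟩| = 61.
207^61 mod 367 = 283.
Since 283 ≠ 1, 207 does not lie in the subgroup.

no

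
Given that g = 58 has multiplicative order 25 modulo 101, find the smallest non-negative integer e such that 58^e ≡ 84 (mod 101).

Successive powers of 58 modulo 101:
  58^0=1  58^1=58  58^2=31  58^3=81  58^4=52  58^5=87
  58^6=97  58^7=71  58^8=78  58^9=80  58^10=95  58^11=56
  58^12=16  58^13=19  58^14=92  58^15=84
So 58^15 ≡ 84 (mod 101), giving e = 15.

15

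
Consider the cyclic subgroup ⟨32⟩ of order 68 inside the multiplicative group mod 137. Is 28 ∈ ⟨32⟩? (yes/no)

yes

28 ∈ ⟨32⟩ iff 28^68 ≡ 1 (mod 137), since |⟨32⟩| = 68.
28^68 mod 137 = 1.
Since 1 = 1, 28 lies in the subgroup.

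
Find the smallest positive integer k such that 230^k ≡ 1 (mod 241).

The order of 230 must divide p − 1 = 240 = 2^4 · 3 · 5.
Divisors: 1, 2, 3, 4, 5, 6, 8, 10, 12, 15, 16, 20, 24, 30, 40, 48, 60, 80, 120, 240.
Check each in increasing order: 230^1 ≡ 230;  230^2 ≡ 121;  230^3 ≡ 115;  230^4 ≡ 181;  230^5 ≡ 178;  230^6 ≡ 211;  230^8 ≡ 226;  230^10 ≡ 113;  230^12 ≡ 177;  230^15 ≡ 111;  230^16 ≡ 225;  230^20 ≡ 237;  230^24 ≡ 240;  230^30 ≡ 30;  230^40 ≡ 16;  230^48 ≡ 1.
Smallest exponent giving 1 is 48.

48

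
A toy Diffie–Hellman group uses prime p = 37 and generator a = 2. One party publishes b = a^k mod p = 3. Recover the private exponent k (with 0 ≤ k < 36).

26

Successive powers of 2 modulo 37:
  2^0=1  2^1=2  2^2=4  2^3=8  2^4=16  2^5=32
  2^6=27  2^7=17  2^8=34  2^9=31  2^10=25  2^11=13
  2^12=26  2^13=15  2^14=30  2^15=23  2^16=9  2^17=18
  2^18=36  2^19=35  2^20=33  2^21=29  2^22=21  2^23=5
  2^24=10  2^25=20  2^26=3
So 2^26 ≡ 3 (mod 37), giving k = 26.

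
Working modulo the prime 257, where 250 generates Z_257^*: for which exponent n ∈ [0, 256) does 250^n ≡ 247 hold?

203

Baby-step giant-step with m = ceil(sqrt(256)) = 16.
Baby table (250^j mod 257 for j=0..15):
  0:1  1:250  2:49  3:171  4:88  5:155  6:200  7:142
  8:34  9:19  10:124  11:160  12:165  13:130  14:118  15:202
Giant step factor: 250^(-16) ≡ 255 (mod 257).
Scan 247·255^i mod 257 for i = 0, 1, …:
  i=0: 247   i=1: 20   i=2: 217   i=3: 80
  i=4: 97   i=5: 63   i=6: 131   i=7: 252
  i=8: 10   i=9: 237   i=10: 40   i=11: 177
  i=12: 160
Match at i=12, j=11: n = 12·16 + 11 = 203.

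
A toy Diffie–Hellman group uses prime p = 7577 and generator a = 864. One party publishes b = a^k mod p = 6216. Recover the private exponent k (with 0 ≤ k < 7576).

6093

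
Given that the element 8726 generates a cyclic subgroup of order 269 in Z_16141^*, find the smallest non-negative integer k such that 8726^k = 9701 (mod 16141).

Baby-step giant-step with m = ceil(sqrt(269)) = 17.
Baby table (8726^j mod 16141 for j=0..16):
  0:1  1:8726  2:5979  3:5042  4:12267  5:10871  6:15830  7:14043
  8:12887  9:13756  10:10380  11:8729  12:16016  13:6838  14:11252  15:15390
  16:20
Giant step factor: 8726^(-17) ≡ 442 (mod 16141).
Scan 9701·442^i mod 16141 for i = 0, 1, …:
  i=0: 9701   i=1: 10477   i=2: 14508   i=3: 4559
  i=4: 13594   i=5: 4096   i=6: 2640   i=7: 4728
  i=8: 7587   i=9: 12267
Match at i=9, j=4: k = 9·17 + 4 = 157.

157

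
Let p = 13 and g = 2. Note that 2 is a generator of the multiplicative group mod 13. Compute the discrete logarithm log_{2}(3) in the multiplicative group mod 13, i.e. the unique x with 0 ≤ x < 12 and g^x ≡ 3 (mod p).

Successive powers of 2 modulo 13:
  2^0=1  2^1=2  2^2=4  2^3=8  2^4=3
So 2^4 ≡ 3 (mod 13), giving x = 4.

4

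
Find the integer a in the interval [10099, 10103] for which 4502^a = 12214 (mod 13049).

10103

Compute 4502^10099 mod 13049 = 6439, then multiply by 4502 repeatedly:
  4502^10099=6439  4502^10100=6549  4502^10101=5907  4502^10102=12501  4502^10103=12214
Found 12214 at exponent 10103.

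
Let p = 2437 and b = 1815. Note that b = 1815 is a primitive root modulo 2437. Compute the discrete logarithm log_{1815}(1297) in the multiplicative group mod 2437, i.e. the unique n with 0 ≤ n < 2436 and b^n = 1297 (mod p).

455

Baby-step giant-step with m = ceil(sqrt(2436)) = 50.
Baby table (1815^j mod 2437 for j=0..49):
  0:1  1:1815  2:1838  3:2154  4:562  5:1364  6:2105  7:1796
  8:1471  9:1350  10:1065  11:434  12:559  13:793  14:1465  15:208
  16:2222  17:2132  18:2061  19:2357  20:1020  21:1617  22:707  23:1343
  24:545  25:2190  26:103  27:1733  28:1665  29:95  30:1835  31:1583
  32:2359  33:2213  34:419  35:141  36:30  37:836  38:1526  39:1258
  40:2238  41:1928  42:2225  43:266  44:264  45:1508  46:269  47:835
  48:2148  49:1857
Giant step factor: 1815^(-50) ≡ 2408 (mod 2437).
Scan 1297·2408^i mod 2437 for i = 0, 1, …:
  i=0: 1297   i=1: 1379   i=2: 1438   i=3: 2164
  i=4: 606   i=5: 1922   i=6: 313   i=7: 671
  i=8: 37   i=9: 1364
Match at i=9, j=5: n = 9·50 + 5 = 455.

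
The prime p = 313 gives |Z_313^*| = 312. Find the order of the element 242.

52

The order of 242 must divide p − 1 = 312 = 2^3 · 3 · 13.
Divisors: 1, 2, 3, 4, 6, 8, 12, 13, 24, 26, 39, 52, 78, 104, 156, 312.
Check each in increasing order: 242^1 ≡ 242;  242^2 ≡ 33;  242^3 ≡ 161;  242^4 ≡ 150;  242^6 ≡ 255;  242^8 ≡ 277;  242^12 ≡ 234;  242^13 ≡ 288;  242^24 ≡ 294;  242^26 ≡ 312;  242^39 ≡ 25;  242^52 ≡ 1.
Smallest exponent giving 1 is 52.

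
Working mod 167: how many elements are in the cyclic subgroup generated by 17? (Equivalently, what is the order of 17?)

166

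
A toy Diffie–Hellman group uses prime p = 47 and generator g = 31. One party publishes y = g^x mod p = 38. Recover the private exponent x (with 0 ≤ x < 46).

Baby-step giant-step with m = ceil(sqrt(46)) = 7.
Baby table (31^j mod 47 for j=0..6):
  0:1  1:31  2:21  3:40  4:18  5:41  6:2
Giant step factor: 31^(-7) ≡ 22 (mod 47).
Scan 38·22^i mod 47 for i = 0, 1, …:
  i=0: 38   i=1: 37   i=2: 15   i=3: 1
Match at i=3, j=0: x = 3·7 + 0 = 21.

21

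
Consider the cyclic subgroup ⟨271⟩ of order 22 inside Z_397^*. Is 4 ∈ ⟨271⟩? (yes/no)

yes

4 ∈ ⟨271⟩ iff 4^22 ≡ 1 (mod 397), since |⟨271⟩| = 22.
4^22 mod 397 = 1.
Since 1 = 1, 4 lies in the subgroup.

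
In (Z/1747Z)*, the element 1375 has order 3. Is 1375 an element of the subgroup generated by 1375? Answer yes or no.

yes

⟨1375⟩ has order 3; its elements mod 1747 are {1, 371, 1375}.
1375 is in this set.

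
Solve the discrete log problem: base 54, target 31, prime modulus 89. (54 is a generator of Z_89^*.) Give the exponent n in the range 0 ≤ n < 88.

85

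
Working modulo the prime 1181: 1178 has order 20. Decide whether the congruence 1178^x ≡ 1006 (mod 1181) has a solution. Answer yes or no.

⟨1178⟩ has order 20; its elements mod 1181 are {1, 3, 9, 27, 81, 175, 243, 394, 452, 525, 656, 729, 787, 938, 1006, 1100, 1154, 1172, 1178, 1180}.
1006 is in this set.

yes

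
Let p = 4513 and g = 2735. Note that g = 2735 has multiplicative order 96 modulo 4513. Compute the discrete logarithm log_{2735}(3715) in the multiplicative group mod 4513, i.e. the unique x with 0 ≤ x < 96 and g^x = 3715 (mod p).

Successive powers of 2735 modulo 4513:
  2735^0=1  2735^1=2735  2735^2=2184  2735^3=2541  2735^4=4128  2735^5=3067
  2735^6=3091  2735^7=1036  2735^8=3809  2735^9=1611  2735^10=1397  2735^11=2797
  2735^12=260  2735^13=2559  2735^14=3715
So 2735^14 ≡ 3715 (mod 4513), giving x = 14.

14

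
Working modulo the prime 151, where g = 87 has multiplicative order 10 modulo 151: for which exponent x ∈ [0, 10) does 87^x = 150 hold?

Successive powers of 87 modulo 151:
  87^0=1  87^1=87  87^2=19  87^3=143  87^4=59  87^5=150
So 87^5 ≡ 150 (mod 151), giving x = 5.

5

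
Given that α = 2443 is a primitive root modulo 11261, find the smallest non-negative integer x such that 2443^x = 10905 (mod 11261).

Baby-step giant-step with m = ceil(sqrt(11260)) = 107.
Baby table (2443^j mod 11261 for j=0..106):
  0:1  1:2443  2:11180  3:4815  4:6561  5:4120  6:9087  7:4110
  8:7179  9:4920  10:4073  11:6876  12:7917  13:6094  14:600  15:1870
  16:7705  17:6184  18:6511  19:5841  20:1876  21:11102  22:5698  23:1618
  24:163  25:4074  26:9319  27:7836  28:10909  29:7161  30:5990  31:5531
  32:10294  33:2429  34:10761  35:5949  36:6717  37:2354  38:7712  39:763
  40:5944  41:5763  42:2759  43:6159  44:1741  45:7866  46:5372  47:4731
  48:4047  49:10924  50:10023  51:4775  52:10190  53:7360  54:7924  55:673
  56:33  57:1792  58:8588  59:1241  60:2554  61:828  62:7085  63:498
  64:426  65:4706  66:10538  67:1688  68:2258  69:9665  70:8539  71:5405
  72:6523  73:1374  74:904  75:1316  76:5603  77:6014  78:7858  79:8350
  80:5379  81:10571  82:3480  83:10846  84:10906  85:11093  86:6233  87:2347
  88:1872  89:1330  90:6022  91:4880  92:7702  93:10116  94:6754  95:2657
  96:4715  97:10003  98:959  99:549  100:1148  101:575  102:8361  103:9730
  104:9680  105:140  106:4190
Giant step factor: 2443^(-107) ≡ 9693 (mod 11261).
Scan 10905·9693^i mod 11261 for i = 0, 1, …:
  i=0: 10905   i=1: 6419   i=2: 2342   i=3: 10091
  i=4: 10278   i=5: 9848   i=6: 8428   i=7: 5310
  i=8: 7060   i=9: 10744     …   i=89: 10657
  i=90: 1148
Match at i=90, j=100: x = 90·107 + 100 = 9730.

9730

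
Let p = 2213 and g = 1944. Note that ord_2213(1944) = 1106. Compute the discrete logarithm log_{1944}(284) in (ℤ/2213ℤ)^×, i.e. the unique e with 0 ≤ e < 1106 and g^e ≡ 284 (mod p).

Baby-step giant-step with m = ceil(sqrt(1106)) = 34.
Baby table (1944^j mod 2213 for j=0..33):
  0:1  1:1944  2:1545  3:439  4:1411  5:1077  6:190  7:2002
  8:1434  9:1529  10:317  11:1034  12:692  13:1957  14:261  15:607
  16:479  17:1716  18:913  19:46  20:904  21:254  22:277  23:729
  24:856  25:2101  26:1359  27:1787  28:1731  29:1304  30:1091  31:850
  32:1502  33:941
Giant step factor: 1944^(-34) ≡ 533 (mod 2213).
Scan 284·533^i mod 2213 for i = 0, 1, …:
  i=0: 284   i=1: 888   i=2: 1935   i=3: 97
  i=4: 802   i=5: 357   i=6: 2176   i=7: 196
  i=8: 457   i=9: 151     …   i=19: 2171
  i=20: 1957
Match at i=20, j=13: e = 20·34 + 13 = 693.

693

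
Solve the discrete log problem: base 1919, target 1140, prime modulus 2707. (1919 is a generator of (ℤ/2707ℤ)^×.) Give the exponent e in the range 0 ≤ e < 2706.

1095

Baby-step giant-step with m = ceil(sqrt(2706)) = 53.
Baby table (1919^j mod 2707 for j=0..52):
  0:1  1:1919  2:1041  3:2620  4:881  5:1471  6:2155  7:1856
  8:1959  9:2005  10:948  11:108  12:1520  13:1441  14:1432  15:403
  16:1862  17:2645  18:130  19:426  20:2687  21:2225  22:836  23:1740
  24:1329  25:357  26:212  27:778  28:1425  29:505  30:2696  31:547
  32:2084  33:957  34:1137  35:61  36:658  37:1240  38:107  39:2308
  40:400  41:1519  42:2229  43:391  44:490  45:981  46:1174  47:682
  48:1277  49:728  50:220  51:2595  52:1632
Giant step factor: 1919^(-53) ≡ 1559 (mod 2707).
Scan 1140·1559^i mod 2707 for i = 0, 1, …:
  i=0: 1140   i=1: 1468   i=2: 1197   i=3: 1000
  i=4: 2475   i=5: 1050   i=6: 1922   i=7: 2456
  i=8: 1206   i=9: 1496     …   i=19: 1884
  i=20: 61
Match at i=20, j=35: e = 20·53 + 35 = 1095.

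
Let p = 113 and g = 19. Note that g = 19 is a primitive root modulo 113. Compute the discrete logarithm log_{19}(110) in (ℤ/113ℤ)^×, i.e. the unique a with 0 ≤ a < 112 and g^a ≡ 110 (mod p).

Baby-step giant-step with m = ceil(sqrt(112)) = 11.
Baby table (19^j mod 113 for j=0..10):
  0:1  1:19  2:22  3:79  4:32  5:43  6:26  7:42
  8:7  9:20  10:41
Giant step factor: 19^(-11) ≡ 47 (mod 113).
Scan 110·47^i mod 113 for i = 0, 1, …:
  i=0: 110   i=1: 85   i=2: 40   i=3: 72
  i=4: 107   i=5: 57   i=6: 80   i=7: 31
  i=8: 101   i=9: 1
Match at i=9, j=0: a = 9·11 + 0 = 99.

99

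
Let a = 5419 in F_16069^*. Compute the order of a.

1339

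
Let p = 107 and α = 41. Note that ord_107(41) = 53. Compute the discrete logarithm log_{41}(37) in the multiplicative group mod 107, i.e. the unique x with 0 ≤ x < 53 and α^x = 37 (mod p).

46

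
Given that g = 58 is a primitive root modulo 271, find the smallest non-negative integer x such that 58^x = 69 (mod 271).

78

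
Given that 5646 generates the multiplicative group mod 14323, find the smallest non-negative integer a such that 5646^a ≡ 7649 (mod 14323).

13288

Baby-step giant-step with m = ceil(sqrt(14322)) = 120.
Baby table (5646^j mod 14323 for j=0..119):
  0:1  1:5646  2:8641  3:2948  4:1082  5:7374  6:10966  7:10030
  8:10561  9:757  10:5768  11:9949  12:11571  13:2663  14:10471  15:8245
  16:1520  17:2443  18:129  19:12184  20:11818  21:7894  22:10671  23:5928
  24:10960  25:4800  26:1684  27:11715  28:13599  29:8674  30:3067  31:14098
  32:4397  33:3703  34:9881  35:41  36:2318  37:10529  38:6284  39:1393
  40:1551  41:5593  42:10186  43:3311  44:2391  45:7320  46:6865  47:1752
  48:8922  49:13944  50:8616  51:5028  52:14225  53:5289  54:12562  55:11879
  56:8548  57:7821  58:13880  59:5347  60:10601  61:11752  62:7656  63:13285
  64:11882  65:11163  66:5098  67:8401  68:8593  69:4077  70:1681  71:9100
  72:1999  73:14153  74:14144  75:6299  76:145  77:2259  78:6844  79:12093
  80:13660  81:9328  82:217  83:7727  84:13107  85:9504  86:5626  87:10305
  88:2004  89:13737  90:57  91:6716  92:5555  93:10483  94:4382  95:4951
  96:9173  97:13113  98:411  99:180  100:13670  101:8496  102:689  103:8561
  104:9604  105:11629  106:702  107:10344  108:7353  109:6984  110:445  111:5945
  112:6681  113:8467  114:8831  115:1463  116:10050  117:8897  118:1701  119:7436
Giant step factor: 5646^(-120) ≡ 2375 (mod 14323).
Scan 7649·2375^i mod 14323 for i = 0, 1, …:
  i=0: 7649   i=1: 4811   i=2: 10694   i=3: 3571
  i=4: 1909   i=5: 7807   i=6: 7663   i=7: 9415
  i=8: 2422   i=9: 8727     …   i=109: 11019
  i=110: 2004
Match at i=110, j=88: a = 110·120 + 88 = 13288.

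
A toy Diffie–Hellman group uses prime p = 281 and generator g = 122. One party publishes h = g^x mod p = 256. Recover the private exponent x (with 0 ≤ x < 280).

232

Baby-step giant-step with m = ceil(sqrt(280)) = 17.
Baby table (122^j mod 281 for j=0..16):
  0:1  1:122  2:272  3:26  4:81  5:47  6:114  7:139
  8:98  9:154  10:242  11:19  12:70  13:110  14:213  15:134
  16:50
Giant step factor: 122^(-17) ≡ 257 (mod 281).
Scan 256·257^i mod 281 for i = 0, 1, …:
  i=0: 256   i=1: 38   i=2: 212   i=3: 251
  i=4: 158   i=5: 142   i=6: 245   i=7: 21
  i=8: 58   i=9: 13   i=10: 250   i=11: 182
  i=12: 128   i=13: 19
Match at i=13, j=11: x = 13·17 + 11 = 232.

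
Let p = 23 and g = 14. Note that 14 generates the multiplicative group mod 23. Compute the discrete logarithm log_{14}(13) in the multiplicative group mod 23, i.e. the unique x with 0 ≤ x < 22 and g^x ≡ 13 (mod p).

8

Successive powers of 14 modulo 23:
  14^0=1  14^1=14  14^2=12  14^3=7  14^4=6  14^5=15
  14^6=3  14^7=19  14^8=13
So 14^8 ≡ 13 (mod 23), giving x = 8.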